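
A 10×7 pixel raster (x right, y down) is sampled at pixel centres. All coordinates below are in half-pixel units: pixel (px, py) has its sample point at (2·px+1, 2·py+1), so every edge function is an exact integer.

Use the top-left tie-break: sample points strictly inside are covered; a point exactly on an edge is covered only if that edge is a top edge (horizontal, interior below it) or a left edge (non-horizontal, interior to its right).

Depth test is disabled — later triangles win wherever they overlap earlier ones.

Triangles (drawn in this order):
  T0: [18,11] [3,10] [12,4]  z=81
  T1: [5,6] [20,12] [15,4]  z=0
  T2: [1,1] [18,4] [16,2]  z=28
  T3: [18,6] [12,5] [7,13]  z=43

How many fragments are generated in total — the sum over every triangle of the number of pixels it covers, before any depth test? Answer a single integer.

T0:
  2·area = 99
  edge (18, 11)→(3, 10): d=(-15,-1) top-left  bias=+0
  edge (3, 10)→(12, 4): d=(9,-6) top-left  bias=+0
  edge (12, 4)→(18, 11): d=(6,7) right/bottom  bias=-1
    (5,2)@(11, 5): e=[83,3,13] → X
    (6,2)@(13, 5): e=[85,15,-1] → .
    (4,3)@(9, 7): e=[51,9,39] → X
    (6,3)@(13, 7): e=[55,33,11] → X
    (7,3)@(15, 7): e=[57,45,-3] → .
    (2,4)@(5, 9): e=[17,3,79] → X
    (3,4)@(7, 9): e=[19,15,65] → X
    (7,4)@(15, 9): e=[27,63,9] → X
    (8,4)@(17, 9): e=[29,75,-5] → .
    (2,5)@(5, 11): e=[-13,21,91] → .
    (3,5)@(7, 11): e=[-11,33,77] → .
    (4,5)@(9, 11): e=[-9,45,63] → .
  covered (10 px):
    . . . . . . . . . .
    . . . . . . . . . .
    . . . . . X . . . .
    . . . . X X X . . .
    . . X X X X X X . .
    . . . . . . . . . .
    . . . . . . . . . .
T1:
  2·area = 90  (B↔C swapped to make it positive)
  edge (5, 6)→(15, 4): d=(10,-2) top-left  bias=+0
  edge (15, 4)→(20, 12): d=(5,8) right/bottom  bias=-1
  edge (20, 12)→(5, 6): d=(-15,-6) top-left  bias=+0
    (5,2)@(11, 5): e=[2,37,51] → X
    (6,2)@(13, 5): e=[6,21,63] → X
    (7,2)@(15, 5): e=[10,5,75] → X
    (8,2)@(17, 5): e=[14,-11,87] → .
    (4,3)@(9, 7): e=[18,63,9] → X
    (8,3)@(17, 7): e=[34,-1,57] → .
    (4,4)@(9, 9): e=[38,73,-21] → .
    (5,4)@(11, 9): e=[42,57,-9] → .
    (6,4)@(13, 9): e=[46,41,3] → X
    (8,4)@(17, 9): e=[54,9,27] → X
    (9,4)@(19, 9): e=[58,-7,39] → .
    (6,5)@(13, 11): e=[66,51,-27] → .
  covered (11 px):
    . . . . . . . . . .
    . . . . . . . . . .
    . . . . . X X X . .
    . . . . X X X X . .
    . . . . . . X X X .
    . . . . . . . . . X
    . . . . . . . . . .
T2:
  2·area = 28  (B↔C swapped to make it positive)
  edge (1, 1)→(16, 2): d=(15,1) right/bottom  bias=-1
  edge (16, 2)→(18, 4): d=(2,2) right/bottom  bias=-1
  edge (18, 4)→(1, 1): d=(-17,-3) top-left  bias=+0
    (0,0)@(1, 1): e=[0,28,0] → .  [on edge]
    (7,0)@(15, 1): e=[-14,0,42] → .  [on edge]
    (6,1)@(13, 3): e=[18,8,2] → X
    (7,1)@(15, 3): e=[16,4,8] → X
    (8,1)@(17, 3): e=[14,0,14] → .  [on edge]
    (6,2)@(13, 5): e=[48,12,-32] → .
    (7,2)@(15, 5): e=[46,8,-26] → .
    (9,2)@(19, 5): e=[42,0,-14] → .  [on edge]
  covered (2 px):
    . . . . . . . . . .
    . . . . . . X X . .
    . . . . . . . . . .
    . . . . . . . . . .
    . . . . . . . . . .
    . . . . . . . . . .
    . . . . . . . . . .
T3:
  2·area = 53  (B↔C swapped to make it positive)
  edge (18, 6)→(7, 13): d=(-11,7) right/bottom  bias=-1
  edge (7, 13)→(12, 5): d=(5,-8) top-left  bias=+0
  edge (12, 5)→(18, 6): d=(6,1) right/bottom  bias=-1
    (5,3)@(11, 7): e=[38,2,13] → X
    (6,3)@(13, 7): e=[24,18,11] → X
    (7,3)@(15, 7): e=[10,34,9] → X
    (8,3)@(17, 7): e=[-4,50,7] → .
    (5,4)@(11, 9): e=[16,12,25] → X
    (7,4)@(15, 9): e=[-12,44,21] → .
    (4,5)@(9, 11): e=[8,6,39] → X
    (5,5)@(11, 11): e=[-6,22,37] → .
    (6,5)@(13, 11): e=[-20,38,35] → .
    (3,6)@(7, 13): e=[0,0,53] → .  [on edge]
    (4,6)@(9, 13): e=[-14,16,51] → .
  covered (6 px):
    . . . . . . . . . .
    . . . . . . . . . .
    . . . . . . . . . .
    . . . . . X X X . .
    . . . . . X X . . .
    . . . . X . . . . .
    . . . . . . . . . .

Final: 29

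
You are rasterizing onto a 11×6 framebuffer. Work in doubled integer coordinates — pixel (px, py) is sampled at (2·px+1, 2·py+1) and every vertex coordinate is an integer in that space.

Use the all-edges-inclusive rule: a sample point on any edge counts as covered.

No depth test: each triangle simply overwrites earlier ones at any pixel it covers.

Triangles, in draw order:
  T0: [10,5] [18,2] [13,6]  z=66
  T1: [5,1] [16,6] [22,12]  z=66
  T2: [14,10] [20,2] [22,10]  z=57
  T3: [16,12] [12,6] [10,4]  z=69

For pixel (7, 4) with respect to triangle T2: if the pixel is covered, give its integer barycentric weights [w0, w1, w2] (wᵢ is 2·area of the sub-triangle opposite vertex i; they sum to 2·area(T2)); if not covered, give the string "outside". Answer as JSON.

T0:
  2·area = 17
  edge (10, 5)→(18, 2): d=(8,-3) inclusive
  edge (18, 2)→(13, 6): d=(-5,4) inclusive
  edge (13, 6)→(10, 5): d=(-3,-1) inclusive
    (5,2)@(11, 5): e=[3,13,1] → #
    (6,2)@(13, 5): e=[9,5,3] → #
    (7,2)@(15, 5): e=[15,-3,5] → ·
    (5,3)@(11, 7): e=[19,3,-5] → ·
    (6,3)@(13, 7): e=[25,-5,-3] → ·
  covered (2 px):
    · · · · · · · · · · ·
    · · · · · · · · · · ·
    · · · · · # # · · · ·
    · · · · · · · · · · ·
    · · · · · · · · · · ·
    · · · · · · · · · · ·
T1:
  2·area = 36
  edge (5, 1)→(16, 6): d=(11,5) inclusive
  edge (16, 6)→(22, 12): d=(6,6) inclusive
  edge (22, 12)→(5, 1): d=(-17,-11) inclusive
    (2,0)@(5, 1): e=[0,36,0] → #  [on edge]
    (3,0)@(7, 1): e=[-10,24,22] → ·
    (5,0)@(11, 1): e=[-30,0,66] → ·  [on edge]
    (2,1)@(5, 3): e=[22,48,-34] → ·
    (4,1)@(9, 3): e=[2,24,10] → #
    (5,1)@(11, 3): e=[-8,12,32] → ·
    (6,1)@(13, 3): e=[-18,0,54] → ·  [on edge]
    (4,2)@(9, 5): e=[24,36,-24] → ·
    (6,2)@(13, 5): e=[4,12,20] → #
    (7,2)@(15, 5): e=[-6,0,42] → ·  [on edge]
    (6,3)@(13, 7): e=[26,24,-14] → ·
    (7,3)@(15, 7): e=[16,12,8] → #
    (8,3)@(17, 7): e=[6,0,30] → #  [on edge]
    (9,4)@(19, 9): e=[18,0,18] → #  [on edge]
    (10,5)@(21, 11): e=[30,0,6] → #  [on edge]
  covered (7 px):
    · · # · · · · · · · ·
    · · · · # · · · · · ·
    · · · · · · # · · · ·
    · · · · · · · # # · ·
    · · · · · · · · · # ·
    · · · · · · · · · · #
T2:
  2·area = 64
  edge (14, 10)→(20, 2): d=(6,-8) inclusive
  edge (20, 2)→(22, 10): d=(2,8) inclusive
  edge (22, 10)→(14, 10): d=(-8,0) inclusive
    (9,2)@(19, 5): e=[10,14,40] → #
    (10,2)@(21, 5): e=[26,-2,40] → ·
    (8,3)@(17, 7): e=[6,34,24] → #
    (10,3)@(21, 7): e=[38,2,24] → #
    (7,4)@(15, 9): e=[2,54,8] → #
    (7,5)@(15, 11): e=[14,58,-8] → ·
    (8,5)@(17, 11): e=[30,42,-8] → ·
    (9,5)@(19, 11): e=[46,26,-8] → ·
    (10,5)@(21, 11): e=[62,10,-8] → ·
  covered (8 px):
    · · · · · · · · · · ·
    · · · · · · · · · · ·
    · · · · · · · · · # ·
    · · · · · · · · # # #
    · · · · · · · # # # #
    · · · · · · · · · · ·
T3:
  2·area = 4  (B↔C swapped to make it positive)
  edge (16, 12)→(10, 4): d=(-6,-8) inclusive
  edge (10, 4)→(12, 6): d=(2,2) inclusive
  edge (12, 6)→(16, 12): d=(4,6) inclusive
    (3,0)@(7, 1): e=[-6,0,10] → ·  [on edge]
    (4,1)@(9, 3): e=[-2,0,6] → ·  [on edge]
    (5,2)@(11, 5): e=[2,0,2] → #  [on edge]
    (6,2)@(13, 5): e=[18,-4,-10] → ·
    (5,3)@(11, 7): e=[-10,4,10] → ·
    (6,3)@(13, 7): e=[6,0,-2] → ·  [on edge]
    (7,4)@(15, 9): e=[10,0,-6] → ·  [on edge]
    (8,5)@(17, 11): e=[14,0,-10] → ·  [on edge]
  covered (1 px):
    · · · · · · · · · · ·
    · · · · · · · · · · ·
    · · · · · # · · · · ·
    · · · · · · · · · · ·
    · · · · · · · · · · ·
    · · · · · · · · · · ·

Answer: [54,8,2]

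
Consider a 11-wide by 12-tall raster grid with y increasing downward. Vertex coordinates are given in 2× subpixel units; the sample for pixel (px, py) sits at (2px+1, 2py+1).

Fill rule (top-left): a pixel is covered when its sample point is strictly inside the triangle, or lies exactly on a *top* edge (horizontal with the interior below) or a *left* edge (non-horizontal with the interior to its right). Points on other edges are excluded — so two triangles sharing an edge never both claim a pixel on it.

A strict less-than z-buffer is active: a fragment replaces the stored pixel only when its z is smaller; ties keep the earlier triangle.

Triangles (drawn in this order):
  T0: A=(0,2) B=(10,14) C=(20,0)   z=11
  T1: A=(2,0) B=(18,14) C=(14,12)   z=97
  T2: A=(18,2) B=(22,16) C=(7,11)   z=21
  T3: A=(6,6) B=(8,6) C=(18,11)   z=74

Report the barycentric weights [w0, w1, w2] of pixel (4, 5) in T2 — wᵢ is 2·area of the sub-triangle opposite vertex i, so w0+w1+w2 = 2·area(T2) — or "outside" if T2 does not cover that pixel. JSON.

T0:
  2·area = 260  (B↔C swapped to make it positive)
  edge (0, 2)→(20, 0): d=(20,-2) top-left  bias=+0
  edge (20, 0)→(10, 14): d=(-10,14) right/bottom  bias=-1
  edge (10, 14)→(0, 2): d=(-10,-12) top-left  bias=+0
    (5,0)@(11, 1): e=[2,116,142] → #
    (6,0)@(13, 1): e=[6,88,166] → #
    (7,0)@(15, 1): e=[10,60,190] → #
    (8,0)@(17, 1): e=[14,32,214] → #
    (9,0)@(19, 1): e=[18,4,238] → #
    (10,0)@(21, 1): e=[22,-24,262] → ·
    (0,1)@(1, 3): e=[22,236,2] → #
    (1,1)@(3, 3): e=[26,208,26] → #
    (2,1)@(5, 3): e=[30,180,50] → #
    (3,1)@(7, 3): e=[34,152,74] → #
    (4,1)@(9, 3): e=[38,124,98] → #
    (9,1)@(19, 3): e=[58,-16,218] → ·
    (7,3)@(15, 7): e=[130,0,130] → ·  [on edge]
    (2,10)@(5, 21): e=[390,0,-130] → ·  [on edge]
  covered (32 px):
    · · · · · # # # # # ·
    # # # # # # # # # · ·
    · # # # # # # # · · ·
    · · # # # # # · · · ·
    · · · # # # # · · · ·
    · · · · # # · · · · ·
    · · · · · · · · · · ·
    · · · · · · · · · · ·
    · · · · · · · · · · ·
    · · · · · · · · · · ·
    · · · · · · · · · · ·
    · · · · · · · · · · ·
T1:
  2·area = 24
  edge (2, 0)→(18, 14): d=(16,14) right/bottom  bias=-1
  edge (18, 14)→(14, 12): d=(-4,-2) top-left  bias=+0
  edge (14, 12)→(2, 0): d=(-12,-12) top-left  bias=+0
    (1,0)@(3, 1): e=[2,22,0] → #  [on edge]
    (2,0)@(5, 1): e=[-26,26,24] → ·
    (1,1)@(3, 3): e=[34,14,-24] → ·
    (2,1)@(5, 3): e=[6,18,0] → #  [on edge]
    (3,1)@(7, 3): e=[-22,22,24] → ·
    (2,2)@(5, 5): e=[38,10,-24] → ·
    (3,2)@(7, 5): e=[10,14,0] → #  [on edge]
    (4,2)@(9, 5): e=[-18,18,24] → ·
    (3,3)@(7, 7): e=[42,6,-24] → ·
    (4,3)@(9, 7): e=[14,10,0] → #  [on edge]
    (5,3)@(11, 7): e=[-14,14,24] → ·
    (4,4)@(9, 9): e=[46,2,-24] → ·
    (5,4)@(11, 9): e=[18,6,0] → #  [on edge]
    (6,5)@(13, 11): e=[22,2,0] → #  [on edge]
    (7,6)@(15, 13): e=[26,-2,0] → ·  [on edge]
    (8,7)@(17, 15): e=[30,-6,0] → ·  [on edge]
    (9,8)@(19, 17): e=[34,-10,0] → ·  [on edge]
    (10,9)@(21, 19): e=[38,-14,0] → ·  [on edge]
  covered (6 px):
    · # · · · · · · · · ·
    · · # · · · · · · · ·
    · · · # · · · · · · ·
    · · · · # · · · · · ·
    · · · · · # · · · · ·
    · · · · · · # · · · ·
    · · · · · · · · · · ·
    · · · · · · · · · · ·
    · · · · · · · · · · ·
    · · · · · · · · · · ·
    · · · · · · · · · · ·
    · · · · · · · · · · ·
T2:
  2·area = 190
  edge (18, 2)→(22, 16): d=(4,14) right/bottom  bias=-1
  edge (22, 16)→(7, 11): d=(-15,-5) top-left  bias=+0
  edge (7, 11)→(18, 2): d=(11,-9) top-left  bias=+0
    (8,1)@(17, 3): e=[18,170,2] → #
    (9,1)@(19, 3): e=[-10,180,20] → ·
    (7,2)@(15, 5): e=[54,130,6] → #
    (9,2)@(19, 5): e=[-2,150,42] → ·
    (6,3)@(13, 7): e=[90,90,10] → #
    (9,3)@(19, 7): e=[6,120,64] → #
    (10,3)@(21, 7): e=[-22,130,82] → ·
    (0,4)@(1, 9): e=[266,0,-76] → ·  [on edge]
    (5,4)@(11, 9): e=[126,50,14] → #
    (10,4)@(21, 9): e=[-14,100,104] → ·
    (3,5)@(7, 11): e=[190,0,0] → #  [on edge]
    (4,5)@(9, 11): e=[162,10,18] → #
    (6,6)@(13, 13): e=[114,0,76] → #  [on edge]
    (9,7)@(19, 15): e=[38,0,152] → #  [on edge]
  covered (26 px):
    · · · · · · · · · · ·
    · · · · · · · · # · ·
    · · · · · · · # # · ·
    · · · · · · # # # # ·
    · · · · · # # # # # ·
    · · · # # # # # # # ·
    · · · · · · # # # # #
    · · · · · · · · · # #
    · · · · · · · · · · ·
    · · · · · · · · · · ·
    · · · · · · · · · · ·
    · · · · · · · · · · ·
T3:
  2·area = 10
  edge (6, 6)→(8, 6): d=(2,0) top-left  bias=+0
  edge (8, 6)→(18, 11): d=(10,5) right/bottom  bias=-1
  edge (18, 11)→(6, 6): d=(-12,-5) top-left  bias=+0
    (4,3)@(9, 7): e=[2,5,3] → #
    (5,3)@(11, 7): e=[2,-5,13] → ·
    (4,4)@(9, 9): e=[6,25,-21] → ·
  covered (1 px):
    · · · · · · · · · · ·
    · · · · · · · · · · ·
    · · · · · · · · · · ·
    · · · · # · · · · · ·
    · · · · · · · · · · ·
    · · · · · · · · · · ·
    · · · · · · · · · · ·
    · · · · · · · · · · ·
    · · · · · · · · · · ·
    · · · · · · · · · · ·
    · · · · · · · · · · ·
    · · · · · · · · · · ·

Final: [10,18,162]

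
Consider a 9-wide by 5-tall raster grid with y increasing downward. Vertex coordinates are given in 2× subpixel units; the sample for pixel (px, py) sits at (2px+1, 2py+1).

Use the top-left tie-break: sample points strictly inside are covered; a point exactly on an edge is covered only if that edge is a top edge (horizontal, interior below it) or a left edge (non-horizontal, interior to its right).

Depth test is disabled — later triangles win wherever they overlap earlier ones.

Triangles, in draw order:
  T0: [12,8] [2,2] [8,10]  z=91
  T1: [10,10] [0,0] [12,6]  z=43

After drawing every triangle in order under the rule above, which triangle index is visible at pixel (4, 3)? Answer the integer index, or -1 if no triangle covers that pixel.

T0:
  2·area = 44  (B↔C swapped to make it positive)
  edge (12, 8)→(8, 10): d=(-4,2) right/bottom  bias=-1
  edge (8, 10)→(2, 2): d=(-6,-8) top-left  bias=+0
  edge (2, 2)→(12, 8): d=(10,6) right/bottom  bias=-1
    (1,1)@(3, 3): e=[38,2,4] → #
    (2,1)@(5, 3): e=[34,18,-8] → ·
    (1,2)@(3, 5): e=[30,-10,24] → ·
    (2,2)@(5, 5): e=[26,6,12] → #
    (3,2)@(7, 5): e=[22,22,0] → ·  [on edge]
    (2,3)@(5, 7): e=[18,-6,32] → ·
    (3,3)@(7, 7): e=[14,10,20] → #
    (4,3)@(9, 7): e=[10,26,8] → #
    (5,3)@(11, 7): e=[6,42,-4] → ·
    (3,4)@(7, 9): e=[6,-2,40] → ·
    (4,4)@(9, 9): e=[2,14,28] → #
    (5,4)@(11, 9): e=[-2,30,16] → ·
  covered (5 px):
    · · · · · · · · ·
    · # · · · · · · ·
    · · # · · · · · ·
    · · · # # · · · ·
    · · · · # · · · ·
T1:
  2·area = 60
  edge (10, 10)→(0, 0): d=(-10,-10) top-left  bias=+0
  edge (0, 0)→(12, 6): d=(12,6) right/bottom  bias=-1
  edge (12, 6)→(10, 10): d=(-2,4) right/bottom  bias=-1
    (0,0)@(1, 1): e=[0,6,54] → #  [on edge]
    (1,0)@(3, 1): e=[20,-6,46] → ·
    (0,1)@(1, 3): e=[-20,30,50] → ·
    (1,1)@(3, 3): e=[0,18,42] → #  [on edge]
    (2,1)@(5, 3): e=[20,6,34] → #
    (3,1)@(7, 3): e=[40,-6,26] → ·
    (1,2)@(3, 5): e=[-20,42,38] → ·
    (2,2)@(5, 5): e=[0,30,30] → #  [on edge]
    (3,2)@(7, 5): e=[20,18,22] → #
    (4,2)@(9, 5): e=[40,6,14] → #
    (5,2)@(11, 5): e=[60,-6,6] → ·
    (2,3)@(5, 7): e=[-20,54,26] → ·
    (3,3)@(7, 7): e=[0,42,18] → #  [on edge]
    (4,4)@(9, 9): e=[0,54,6] → #  [on edge]
  covered (10 px):
    # · · · · · · · ·
    · # # · · · · · ·
    · · # # # · · · ·
    · · · # # # · · ·
    · · · · # · · · ·

Z-buffer (winner per pixel, '.' = empty):
  1 . . . . . . . .
  . 1 1 . . . . . .
  . . 1 1 1 . . . .
  . . . 1 1 1 . . .
  . . . . 1 . . . .

Answer: 1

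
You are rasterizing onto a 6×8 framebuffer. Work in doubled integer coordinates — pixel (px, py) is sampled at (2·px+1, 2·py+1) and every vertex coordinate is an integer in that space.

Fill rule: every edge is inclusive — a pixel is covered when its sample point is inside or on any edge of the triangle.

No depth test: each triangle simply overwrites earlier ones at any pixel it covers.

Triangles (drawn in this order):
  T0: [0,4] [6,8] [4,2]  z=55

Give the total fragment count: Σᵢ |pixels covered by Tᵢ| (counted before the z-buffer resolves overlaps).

T0:
  2·area = 28  (B↔C swapped to make it positive)
  edge (0, 4)→(4, 2): d=(4,-2) inclusive
  edge (4, 2)→(6, 8): d=(2,6) inclusive
  edge (6, 8)→(0, 4): d=(-6,-4) inclusive
    (1,1)@(3, 3): e=[2,8,18] → X
    (2,1)@(5, 3): e=[6,-4,26] → .
    (1,2)@(3, 5): e=[10,12,6] → X
    (2,2)@(5, 5): e=[14,0,14] → X  [on edge]
    (3,2)@(7, 5): e=[18,-12,22] → .
    (1,3)@(3, 7): e=[18,16,-6] → .
    (2,3)@(5, 7): e=[22,4,2] → X
    (3,3)@(7, 7): e=[26,-8,10] → .
    (2,4)@(5, 9): e=[30,8,-10] → .
    (3,5)@(7, 11): e=[42,0,-14] → .  [on edge]
  covered (4 px):
    . . . . . .
    . X . . . .
    . X X . . .
    . . X . . .
    . . . . . .
    . . . . . .
    . . . . . .
    . . . . . .

Result: 4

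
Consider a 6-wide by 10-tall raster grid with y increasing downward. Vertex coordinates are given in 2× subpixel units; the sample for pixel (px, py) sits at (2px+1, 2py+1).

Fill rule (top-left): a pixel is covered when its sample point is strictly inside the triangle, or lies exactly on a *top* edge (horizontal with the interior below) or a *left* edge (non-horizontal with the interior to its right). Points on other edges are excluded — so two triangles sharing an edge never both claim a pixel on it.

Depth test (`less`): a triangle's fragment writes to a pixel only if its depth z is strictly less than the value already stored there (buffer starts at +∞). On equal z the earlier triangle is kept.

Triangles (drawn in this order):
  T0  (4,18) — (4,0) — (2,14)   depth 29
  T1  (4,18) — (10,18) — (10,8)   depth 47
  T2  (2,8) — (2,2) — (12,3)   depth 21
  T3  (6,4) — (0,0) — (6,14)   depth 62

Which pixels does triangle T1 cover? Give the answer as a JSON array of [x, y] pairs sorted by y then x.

T0:
  2·area = 36  (B↔C swapped to make it positive)
  edge (4, 18)→(2, 14): d=(-2,-4) top-left  bias=+0
  edge (2, 14)→(4, 0): d=(2,-14) top-left  bias=+0
  edge (4, 0)→(4, 18): d=(0,18) right/bottom  bias=-1
    (1,3)@(3, 7): e=[18,0,18] → █  [on edge]
    (2,3)@(5, 7): e=[26,28,-18] → ·
    (1,4)@(3, 9): e=[14,4,18] → █
    (2,4)@(5, 9): e=[22,32,-18] → ·
    (1,5)@(3, 11): e=[10,8,18] → █
    (2,5)@(5, 11): e=[18,36,-18] → ·
    (1,6)@(3, 13): e=[6,12,18] → █
    (2,6)@(5, 13): e=[14,40,-18] → ·
    (1,7)@(3, 15): e=[2,16,18] → █
    (2,7)@(5, 15): e=[10,44,-18] → ·
    (1,8)@(3, 17): e=[-2,20,18] → ·
  covered (5 px):
    · · · · · ·
    · · · · · ·
    · · · · · ·
    · █ · · · ·
    · █ · · · ·
    · █ · · · ·
    · █ · · · ·
    · █ · · · ·
    · · · · · ·
    · · · · · ·
T1:
  2·area = 60  (B↔C swapped to make it positive)
  edge (4, 18)→(10, 8): d=(6,-10) top-left  bias=+0
  edge (10, 8)→(10, 18): d=(0,10) right/bottom  bias=-1
  edge (10, 18)→(4, 18): d=(-6,0) right/bottom  bias=-1
    (4,5)@(9, 11): e=[8,10,42] → █
    (5,5)@(11, 11): e=[28,-10,42] → ·
    (3,6)@(7, 13): e=[0,30,30] → █  [on edge]
    (5,6)@(11, 13): e=[40,-10,30] → ·
    (3,7)@(7, 15): e=[12,30,18] → █
    (5,7)@(11, 15): e=[52,-10,18] → ·
    (2,8)@(5, 17): e=[4,50,6] → █
    (5,8)@(11, 17): e=[64,-10,6] → ·
    (2,9)@(5, 19): e=[16,50,-6] → ·
    (3,9)@(7, 19): e=[36,30,-6] → ·
    (4,9)@(9, 19): e=[56,10,-6] → ·
  covered (8 px):
    · · · · · ·
    · · · · · ·
    · · · · · ·
    · · · · · ·
    · · · · · ·
    · · · · █ ·
    · · · █ █ ·
    · · · █ █ ·
    · · █ █ █ ·
    · · · · · ·
T2:
  2·area = 60
  edge (2, 8)→(2, 2): d=(0,-6) top-left  bias=+0
  edge (2, 2)→(12, 3): d=(10,1) right/bottom  bias=-1
  edge (12, 3)→(2, 8): d=(-10,5) right/bottom  bias=-1
    (1,1)@(3, 3): e=[6,9,45] → █
    (2,1)@(5, 3): e=[18,7,35] → █
    (3,1)@(7, 3): e=[30,5,25] → █
    (4,1)@(9, 3): e=[42,3,15] → █
    (5,1)@(11, 3): e=[54,1,5] → █
    (1,2)@(3, 5): e=[6,29,25] → █
    (4,2)@(9, 5): e=[42,23,-5] → ·
    (5,2)@(11, 5): e=[54,21,-15] → ·
    (1,3)@(3, 7): e=[6,49,5] → █
    (2,3)@(5, 7): e=[18,47,-5] → ·
    (3,3)@(7, 7): e=[30,45,-15] → ·
    (1,4)@(3, 9): e=[6,69,-15] → ·
  covered (9 px):
    · · · · · ·
    · █ █ █ █ █
    · █ █ █ · ·
    · █ · · · ·
    · · · · · ·
    · · · · · ·
    · · · · · ·
    · · · · · ·
    · · · · · ·
    · · · · · ·
T3:
  2·area = 60  (B↔C swapped to make it positive)
  edge (6, 4)→(6, 14): d=(0,10) right/bottom  bias=-1
  edge (6, 14)→(0, 0): d=(-6,-14) top-left  bias=+0
  edge (0, 0)→(6, 4): d=(6,4) right/bottom  bias=-1
    (0,0)@(1, 1): e=[50,8,2] → █
    (1,0)@(3, 1): e=[30,36,-6] → ·
    (0,1)@(1, 3): e=[50,-4,14] → ·
    (1,1)@(3, 3): e=[30,24,6] → █
    (2,1)@(5, 3): e=[10,52,-2] → ·
    (1,2)@(3, 5): e=[30,12,18] → █
    (2,2)@(5, 5): e=[10,40,10] → █
    (3,2)@(7, 5): e=[-10,68,2] → ·
    (1,3)@(3, 7): e=[30,0,30] → █  [on edge]
    (3,3)@(7, 7): e=[-10,56,14] → ·
    (1,4)@(3, 9): e=[30,-12,42] → ·
    (2,4)@(5, 9): e=[10,16,34] → █
  covered (8 px):
    █ · · · · ·
    · █ · · · ·
    · █ █ · · ·
    · █ █ · · ·
    · · █ · · ·
    · · █ · · ·
    · · · · · ·
    · · · · · ·
    · · · · · ·
    · · · · · ·

Answer: [[4,5],[3,6],[4,6],[3,7],[4,7],[2,8],[3,8],[4,8]]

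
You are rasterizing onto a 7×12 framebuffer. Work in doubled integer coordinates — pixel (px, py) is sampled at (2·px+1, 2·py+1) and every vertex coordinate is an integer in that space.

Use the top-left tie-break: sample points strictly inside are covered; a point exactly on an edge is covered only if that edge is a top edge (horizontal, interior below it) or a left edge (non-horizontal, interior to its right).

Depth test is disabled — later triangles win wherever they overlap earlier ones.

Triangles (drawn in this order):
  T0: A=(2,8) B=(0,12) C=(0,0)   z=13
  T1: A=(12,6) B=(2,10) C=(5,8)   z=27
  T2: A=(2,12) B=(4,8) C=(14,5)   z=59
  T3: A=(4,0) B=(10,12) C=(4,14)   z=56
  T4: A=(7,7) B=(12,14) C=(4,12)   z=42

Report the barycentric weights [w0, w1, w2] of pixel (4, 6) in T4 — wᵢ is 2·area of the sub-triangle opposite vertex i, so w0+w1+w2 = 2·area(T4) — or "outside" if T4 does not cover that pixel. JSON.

T0:
  2·area = 24
  edge (2, 8)→(0, 12): d=(-2,4) right/bottom  bias=-1
  edge (0, 12)→(0, 0): d=(0,-12) top-left  bias=+0
  edge (0, 0)→(2, 8): d=(2,8) right/bottom  bias=-1
    (0,2)@(1, 5): e=[10,12,2] → #
    (1,2)@(3, 5): e=[2,36,-14] → ·
    (0,3)@(1, 7): e=[6,12,6] → #
    (1,3)@(3, 7): e=[-2,36,-10] → ·
    (0,4)@(1, 9): e=[2,12,10] → #
    (1,4)@(3, 9): e=[-6,36,-6] → ·
    (0,5)@(1, 11): e=[-2,12,14] → ·
  covered (3 px):
    · · · · · · ·
    · · · · · · ·
    # · · · · · ·
    # · · · · · ·
    # · · · · · ·
    · · · · · · ·
    · · · · · · ·
    · · · · · · ·
    · · · · · · ·
    · · · · · · ·
    · · · · · · ·
    · · · · · · ·
T1:
  2·area = 8
  edge (12, 6)→(2, 10): d=(-10,4) right/bottom  bias=-1
  edge (2, 10)→(5, 8): d=(3,-2) top-left  bias=+0
  edge (5, 8)→(12, 6): d=(7,-2) top-left  bias=+0
    (4,3)@(9, 7): e=[2,5,1] → #
    (5,3)@(11, 7): e=[-6,9,5] → ·
    (4,4)@(9, 9): e=[-18,11,15] → ·
  covered (1 px):
    · · · · · · ·
    · · · · · · ·
    · · · · · · ·
    · · · · # · ·
    · · · · · · ·
    · · · · · · ·
    · · · · · · ·
    · · · · · · ·
    · · · · · · ·
    · · · · · · ·
    · · · · · · ·
    · · · · · · ·
T2:
  2·area = 34
  edge (2, 12)→(4, 8): d=(2,-4) top-left  bias=+0
  edge (4, 8)→(14, 5): d=(10,-3) top-left  bias=+0
  edge (14, 5)→(2, 12): d=(-12,7) right/bottom  bias=-1
    (4,3)@(9, 7): e=[18,5,11] → #
    (5,3)@(11, 7): e=[26,11,-3] → ·
    (2,4)@(5, 9): e=[6,13,15] → #
    (3,4)@(7, 9): e=[14,19,1] → #
    (4,4)@(9, 9): e=[22,25,-13] → ·
    (1,5)@(3, 11): e=[2,27,5] → #
    (2,5)@(5, 11): e=[10,33,-9] → ·
    (3,5)@(7, 11): e=[18,39,-23] → ·
    (1,6)@(3, 13): e=[6,47,-19] → ·
  covered (4 px):
    · · · · · · ·
    · · · · · · ·
    · · · · · · ·
    · · · · # · ·
    · · # # · · ·
    · # · · · · ·
    · · · · · · ·
    · · · · · · ·
    · · · · · · ·
    · · · · · · ·
    · · · · · · ·
    · · · · · · ·
T3:
  2·area = 84
  edge (4, 0)→(10, 12): d=(6,12) right/bottom  bias=-1
  edge (10, 12)→(4, 14): d=(-6,2) right/bottom  bias=-1
  edge (4, 14)→(4, 0): d=(0,-14) top-left  bias=+0
    (2,1)@(5, 3): e=[6,64,14] → #
    (3,1)@(7, 3): e=[-18,60,42] → ·
    (2,2)@(5, 5): e=[18,52,14] → #
    (3,2)@(7, 5): e=[-6,48,42] → ·
    (2,3)@(5, 7): e=[30,40,14] → #
    (3,3)@(7, 7): e=[6,36,42] → #
    (4,3)@(9, 7): e=[-18,32,70] → ·
    (2,4)@(5, 9): e=[42,28,14] → #
    (4,4)@(9, 9): e=[-6,20,70] → ·
    (2,5)@(5, 11): e=[54,16,14] → #
    (4,5)@(9, 11): e=[6,8,70] → #
    (5,5)@(11, 11): e=[-18,4,98] → ·
    (6,5)@(13, 11): e=[-42,0,126] → ·  [on edge]
    (3,6)@(7, 13): e=[42,0,42] → ·  [on edge]
    (0,7)@(1, 15): e=[126,0,-42] → ·  [on edge]
  covered (10 px):
    · · · · · · ·
    · · # · · · ·
    · · # · · · ·
    · · # # · · ·
    · · # # · · ·
    · · # # # · ·
    · · # · · · ·
    · · · · · · ·
    · · · · · · ·
    · · · · · · ·
    · · · · · · ·
    · · · · · · ·
T4:
  2·area = 46
  edge (7, 7)→(12, 14): d=(5,7) right/bottom  bias=-1
  edge (12, 14)→(4, 12): d=(-8,-2) top-left  bias=+0
  edge (4, 12)→(7, 7): d=(3,-5) top-left  bias=+0
    (3,3)@(7, 7): e=[0,46,0] → ·  [on edge]
    (3,4)@(7, 9): e=[10,30,6] → #
    (4,4)@(9, 9): e=[-4,34,16] → ·
    (2,5)@(5, 11): e=[34,10,2] → #
    (4,5)@(9, 11): e=[6,18,22] → #
    (5,5)@(11, 11): e=[-8,22,32] → ·
    (2,6)@(5, 13): e=[44,-6,8] → ·
    (3,6)@(7, 13): e=[30,-2,18] → ·
    (4,6)@(9, 13): e=[16,2,28] → #
    (5,6)@(11, 13): e=[2,6,38] → #
    (6,6)@(13, 13): e=[-12,10,48] → ·
    (4,7)@(9, 15): e=[26,-14,34] → ·
    (0,8)@(1, 17): e=[92,-46,0] → ·  [on edge]
  covered (6 px):
    · · · · · · ·
    · · · · · · ·
    · · · · · · ·
    · · · · · · ·
    · · · # · · ·
    · · # # # · ·
    · · · · # # ·
    · · · · · · ·
    · · · · · · ·
    · · · · · · ·
    · · · · · · ·
    · · · · · · ·

Answer: [2,28,16]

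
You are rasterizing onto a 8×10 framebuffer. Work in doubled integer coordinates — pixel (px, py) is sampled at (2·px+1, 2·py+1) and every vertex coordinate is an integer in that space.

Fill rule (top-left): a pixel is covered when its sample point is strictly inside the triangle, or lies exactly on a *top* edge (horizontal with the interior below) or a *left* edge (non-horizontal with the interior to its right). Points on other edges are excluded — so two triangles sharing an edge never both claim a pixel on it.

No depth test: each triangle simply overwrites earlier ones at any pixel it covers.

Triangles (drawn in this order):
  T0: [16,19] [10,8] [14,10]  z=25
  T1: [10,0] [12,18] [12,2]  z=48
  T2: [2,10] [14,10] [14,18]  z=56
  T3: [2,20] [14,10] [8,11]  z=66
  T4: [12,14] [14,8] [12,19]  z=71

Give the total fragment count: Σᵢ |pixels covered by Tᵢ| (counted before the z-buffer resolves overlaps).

T0:
  2·area = 32
  edge (16, 19)→(10, 8): d=(-6,-11) top-left  bias=+0
  edge (10, 8)→(14, 10): d=(4,2) right/bottom  bias=-1
  edge (14, 10)→(16, 19): d=(2,9) right/bottom  bias=-1
    (5,4)@(11, 9): e=[5,2,25] → #
    (6,4)@(13, 9): e=[27,-2,7] → ·
    (5,5)@(11, 11): e=[-7,10,29] → ·
    (6,5)@(13, 11): e=[15,6,11] → #
    (7,5)@(15, 11): e=[37,2,-7] → ·
    (6,6)@(13, 13): e=[3,14,15] → #
    (7,6)@(15, 13): e=[25,10,-3] → ·
    (6,7)@(13, 15): e=[-9,22,19] → ·
    (7,7)@(15, 15): e=[13,18,1] → #
    (7,8)@(15, 17): e=[1,26,5] → #
    (7,9)@(15, 19): e=[-11,34,9] → ·
  covered (5 px):
    · · · · · · · ·
    · · · · · · · ·
    · · · · · · · ·
    · · · · · · · ·
    · · · · · # · ·
    · · · · · · # ·
    · · · · · · # ·
    · · · · · · · #
    · · · · · · · #
    · · · · · · · ·
T1:
  2·area = 32  (B↔C swapped to make it positive)
  edge (10, 0)→(12, 2): d=(2,2) right/bottom  bias=-1
  edge (12, 2)→(12, 18): d=(0,16) right/bottom  bias=-1
  edge (12, 18)→(10, 0): d=(-2,-18) top-left  bias=+0
    (5,0)@(11, 1): e=[0,16,16] → ·  [on edge]
    (5,1)@(11, 3): e=[4,16,12] → #
    (6,1)@(13, 3): e=[0,-16,48] → ·  [on edge]
    (5,2)@(11, 5): e=[8,16,8] → #
    (6,2)@(13, 5): e=[4,-16,44] → ·
    (7,2)@(15, 5): e=[0,-48,80] → ·  [on edge]
    (5,3)@(11, 7): e=[12,16,4] → #
    (6,3)@(13, 7): e=[8,-16,40] → ·
    (5,4)@(11, 9): e=[16,16,0] → #  [on edge]
    (6,4)@(13, 9): e=[12,-16,36] → ·
    (5,5)@(11, 11): e=[20,16,-4] → ·
  covered (4 px):
    · · · · · · · ·
    · · · · · # · ·
    · · · · · # · ·
    · · · · · # · ·
    · · · · · # · ·
    · · · · · · · ·
    · · · · · · · ·
    · · · · · · · ·
    · · · · · · · ·
    · · · · · · · ·
T2:
  2·area = 96
  edge (2, 10)→(14, 10): d=(12,0) top-left  bias=+0
  edge (14, 10)→(14, 18): d=(0,8) right/bottom  bias=-1
  edge (14, 18)→(2, 10): d=(-12,-8) top-left  bias=+0
    (2,5)@(5, 11): e=[12,72,12] → #
    (3,5)@(7, 11): e=[12,56,28] → #
    (4,5)@(9, 11): e=[12,40,44] → #
    (5,5)@(11, 11): e=[12,24,60] → #
    (6,5)@(13, 11): e=[12,8,76] → #
    (7,5)@(15, 11): e=[12,-8,92] → ·
    (2,6)@(5, 13): e=[36,72,-12] → ·
    (3,6)@(7, 13): e=[36,56,4] → #
    (7,6)@(15, 13): e=[36,-8,68] → ·
    (3,7)@(7, 15): e=[60,56,-20] → ·
    (4,7)@(9, 15): e=[60,40,-4] → ·
    (5,7)@(11, 15): e=[60,24,12] → #
  covered (12 px):
    · · · · · · · ·
    · · · · · · · ·
    · · · · · · · ·
    · · · · · · · ·
    · · · · · · · ·
    · · # # # # # ·
    · · · # # # # ·
    · · · · · # # ·
    · · · · · · # ·
    · · · · · · · ·
T3:
  2·area = 48  (B↔C swapped to make it positive)
  edge (2, 20)→(8, 11): d=(6,-9) top-left  bias=+0
  edge (8, 11)→(14, 10): d=(6,-1) top-left  bias=+0
  edge (14, 10)→(2, 20): d=(-12,10) right/bottom  bias=-1
    (4,5)@(9, 11): e=[9,1,38] → #
    (5,5)@(11, 11): e=[27,3,18] → #
    (6,5)@(13, 11): e=[45,5,-2] → ·
    (3,6)@(7, 13): e=[3,11,34] → #
    (5,6)@(11, 13): e=[39,15,-6] → ·
    (3,7)@(7, 15): e=[15,23,10] → #
    (4,7)@(9, 15): e=[33,25,-10] → ·
    (2,8)@(5, 17): e=[9,33,6] → #
    (3,8)@(7, 17): e=[27,35,-14] → ·
    (1,9)@(3, 19): e=[3,43,2] → #
    (2,9)@(5, 19): e=[21,45,-18] → ·
  covered (7 px):
    · · · · · · · ·
    · · · · · · · ·
    · · · · · · · ·
    · · · · · · · ·
    · · · · · · · ·
    · · · · # # · ·
    · · · # # · · ·
    · · · # · · · ·
    · · # · · · · ·
    · # · · · · · ·
T4:
  2·area = 10
  edge (12, 14)→(14, 8): d=(2,-6) top-left  bias=+0
  edge (14, 8)→(12, 19): d=(-2,11) right/bottom  bias=-1
  edge (12, 19)→(12, 14): d=(0,-5) top-left  bias=+0
    (7,2)@(15, 5): e=[0,-5,15] → ·  [on edge]
    (6,5)@(13, 11): e=[0,5,5] → #  [on edge]
    (7,5)@(15, 11): e=[12,-17,15] → ·
    (6,6)@(13, 13): e=[4,1,5] → #
    (7,6)@(15, 13): e=[16,-21,15] → ·
    (6,7)@(13, 15): e=[8,-3,5] → ·
    (5,8)@(11, 17): e=[0,15,-5] → ·  [on edge]
  covered (2 px):
    · · · · · · · ·
    · · · · · · · ·
    · · · · · · · ·
    · · · · · · · ·
    · · · · · · · ·
    · · · · · · # ·
    · · · · · · # ·
    · · · · · · · ·
    · · · · · · · ·
    · · · · · · · ·

Result: 30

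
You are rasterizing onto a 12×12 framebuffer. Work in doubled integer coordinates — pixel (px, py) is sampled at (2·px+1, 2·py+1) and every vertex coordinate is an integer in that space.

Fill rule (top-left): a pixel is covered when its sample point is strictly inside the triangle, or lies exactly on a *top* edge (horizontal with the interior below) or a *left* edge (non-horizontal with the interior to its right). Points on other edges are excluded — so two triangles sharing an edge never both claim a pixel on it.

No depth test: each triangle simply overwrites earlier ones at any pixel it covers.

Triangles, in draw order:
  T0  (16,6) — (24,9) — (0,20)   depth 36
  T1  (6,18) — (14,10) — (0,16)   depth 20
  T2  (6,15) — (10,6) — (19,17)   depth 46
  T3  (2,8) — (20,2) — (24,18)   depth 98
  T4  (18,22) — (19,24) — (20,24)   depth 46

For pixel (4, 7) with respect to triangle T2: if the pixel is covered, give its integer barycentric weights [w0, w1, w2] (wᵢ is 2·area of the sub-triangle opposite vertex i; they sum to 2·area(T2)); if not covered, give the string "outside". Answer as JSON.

T0:
  2·area = 160
  edge (16, 6)→(24, 9): d=(8,3) right/bottom  bias=-1
  edge (24, 9)→(0, 20): d=(-24,11) right/bottom  bias=-1
  edge (0, 20)→(16, 6): d=(16,-14) top-left  bias=+0
    (7,3)@(15, 7): e=[11,147,2] → #
    (8,3)@(17, 7): e=[5,125,30] → #
    (9,3)@(19, 7): e=[-1,103,58] → ·
    (6,4)@(13, 9): e=[33,121,6] → #
    (9,4)@(19, 9): e=[15,55,90] → #
    (10,4)@(21, 9): e=[9,33,118] → #
    (11,4)@(23, 9): e=[3,11,146] → #
    (5,5)@(11, 11): e=[55,95,10] → #
    (10,5)@(21, 11): e=[25,-15,150] → ·
    (11,5)@(23, 11): e=[19,-37,178] → ·
    (4,6)@(9, 13): e=[77,69,14] → #
    (8,6)@(17, 13): e=[53,-19,126] → ·
  covered (20 px):
    · · · · · · · · · · · ·
    · · · · · · · · · · · ·
    · · · · · · · · · · · ·
    · · · · · · · # # · · ·
    · · · · · · # # # # # #
    · · · · · # # # # # · ·
    · · · · # # # # · · · ·
    · · · # # · · · · · · ·
    · · # · · · · · · · · ·
    · · · · · · · · · · · ·
    · · · · · · · · · · · ·
    · · · · · · · · · · · ·
T1:
  2·area = 64  (B↔C swapped to make it positive)
  edge (6, 18)→(0, 16): d=(-6,-2) top-left  bias=+0
  edge (0, 16)→(14, 10): d=(14,-6) top-left  bias=+0
  edge (14, 10)→(6, 18): d=(-8,8) right/bottom  bias=-1
    (11,0)@(23, 1): e=[136,-72,0] → ·  [on edge]
    (10,1)@(21, 3): e=[120,-56,0] → ·  [on edge]
    (9,2)@(19, 5): e=[104,-40,0] → ·  [on edge]
    (8,3)@(17, 7): e=[88,-24,0] → ·  [on edge]
    (10,3)@(21, 7): e=[96,0,-32] → ·  [on edge]
    (7,4)@(15, 9): e=[72,-8,0] → ·  [on edge]
    (6,5)@(13, 11): e=[56,8,0] → ·  [on edge]
    (3,6)@(7, 13): e=[32,0,32] → #  [on edge]
    (4,6)@(9, 13): e=[36,12,16] → #
    (5,6)@(11, 13): e=[40,24,0] → ·  [on edge]
    (1,7)@(3, 15): e=[12,4,48] → #
    (2,7)@(5, 15): e=[16,16,32] → #
    (4,7)@(9, 15): e=[24,40,0] → ·  [on edge]
    (1,8)@(3, 17): e=[0,32,32] → #  [on edge]
    (3,8)@(7, 17): e=[8,56,0] → ·  [on edge]
    (2,9)@(5, 19): e=[-8,72,0] → ·  [on edge]
    (4,9)@(9, 19): e=[0,96,-32] → ·  [on edge]
    (1,10)@(3, 21): e=[-24,88,0] → ·  [on edge]
    (7,10)@(15, 21): e=[0,160,-96] → ·  [on edge]
    (0,11)@(1, 23): e=[-40,104,0] → ·  [on edge]
    (10,11)@(21, 23): e=[0,224,-160] → ·  [on edge]
  covered (7 px):
    · · · · · · · · · · · ·
    · · · · · · · · · · · ·
    · · · · · · · · · · · ·
    · · · · · · · · · · · ·
    · · · · · · · · · · · ·
    · · · · · · · · · · · ·
    · · · # # · · · · · · ·
    · # # # · · · · · · · ·
    · # # · · · · · · · · ·
    · · · · · · · · · · · ·
    · · · · · · · · · · · ·
    · · · · · · · · · · · ·
T2:
  2·area = 125
  edge (6, 15)→(10, 6): d=(4,-9) top-left  bias=+0
  edge (10, 6)→(19, 17): d=(9,11) right/bottom  bias=-1
  edge (19, 17)→(6, 15): d=(-13,-2) top-left  bias=+0
    (4,4)@(9, 9): e=[3,38,84] → #
    (5,4)@(11, 9): e=[21,16,88] → #
    (6,4)@(13, 9): e=[39,-6,92] → ·
    (4,5)@(9, 11): e=[11,56,58] → #
    (6,5)@(13, 11): e=[47,12,66] → #
    (7,5)@(15, 11): e=[65,-10,70] → ·
    (3,6)@(7, 13): e=[1,96,28] → #
    (7,6)@(15, 13): e=[73,8,44] → #
    (8,6)@(17, 13): e=[91,-14,48] → ·
    (3,7)@(7, 15): e=[9,114,2] → #
    (8,7)@(17, 15): e=[99,4,22] → #
    (9,7)@(19, 15): e=[117,-18,26] → ·
    (9,8)@(19, 17): e=[125,0,0] → ·  [on edge]
  covered (16 px):
    · · · · · · · · · · · ·
    · · · · · · · · · · · ·
    · · · · · · · · · · · ·
    · · · · · · · · · · · ·
    · · · · # # · · · · · ·
    · · · · # # # · · · · ·
    · · · # # # # # · · · ·
    · · · # # # # # # · · ·
    · · · · · · · · · · · ·
    · · · · · · · · · · · ·
    · · · · · · · · · · · ·
    · · · · · · · · · · · ·
T3:
  2·area = 312
  edge (2, 8)→(20, 2): d=(18,-6) top-left  bias=+0
  edge (20, 2)→(24, 18): d=(4,16) right/bottom  bias=-1
  edge (24, 18)→(2, 8): d=(-22,-10) top-left  bias=+0
    (11,0)@(23, 1): e=[0,-52,364] → ·  [on edge]
    (8,1)@(17, 3): e=[0,52,260] → #  [on edge]
    (9,1)@(19, 3): e=[12,20,280] → #
    (10,1)@(21, 3): e=[24,-12,300] → ·
    (5,2)@(11, 5): e=[0,156,156] → #  [on edge]
    (6,2)@(13, 5): e=[12,124,176] → #
    (7,2)@(15, 5): e=[24,92,196] → #
    (10,2)@(21, 5): e=[60,-4,256] → ·
    (2,3)@(5, 7): e=[0,260,52] → #  [on edge]
    (3,3)@(7, 7): e=[12,228,72] → #
    (4,3)@(9, 7): e=[24,196,92] → #
    (10,3)@(21, 7): e=[96,4,212] → #
    (6,6)@(13, 13): e=[156,156,0] → #  [on edge]
  covered (41 px):
    · · · · · · · · · · · ·
    · · · · · · · · # # · ·
    · · · · · # # # # # · ·
    · · # # # # # # # # # ·
    · · # # # # # # # # # ·
    · · · · # # # # # # # ·
    · · · · · · # # # # # ·
    · · · · · · · · · # # #
    · · · · · · · · · · · #
    · · · · · · · · · · · ·
    · · · · · · · · · · · ·
    · · · · · · · · · · · ·
T4:
  2·area = 2  (B↔C swapped to make it positive)
  edge (18, 22)→(20, 24): d=(2,2) right/bottom  bias=-1
  edge (20, 24)→(19, 24): d=(-1,0) right/bottom  bias=-1
  edge (19, 24)→(18, 22): d=(-1,-2) top-left  bias=+0
    (0,2)@(1, 5): e=[0,19,-17] → ·  [on edge]
    (1,3)@(3, 7): e=[0,17,-15] → ·  [on edge]
    (2,4)@(5, 9): e=[0,15,-13] → ·  [on edge]
    (3,5)@(7, 11): e=[0,13,-11] → ·  [on edge]
    (4,6)@(9, 13): e=[0,11,-9] → ·  [on edge]
    (5,7)@(11, 15): e=[0,9,-7] → ·  [on edge]
    (6,8)@(13, 17): e=[0,7,-5] → ·  [on edge]
    (7,9)@(15, 19): e=[0,5,-3] → ·  [on edge]
    (8,10)@(17, 21): e=[0,3,-1] → ·  [on edge]
    (9,11)@(19, 23): e=[0,1,1] → ·  [on edge]
  covered (0 px):
    · · · · · · · · · · · ·
    · · · · · · · · · · · ·
    · · · · · · · · · · · ·
    · · · · · · · · · · · ·
    · · · · · · · · · · · ·
    · · · · · · · · · · · ·
    · · · · · · · · · · · ·
    · · · · · · · · · · · ·
    · · · · · · · · · · · ·
    · · · · · · · · · · · ·
    · · · · · · · · · · · ·
    · · · · · · · · · · · ·

Final: [92,6,27]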